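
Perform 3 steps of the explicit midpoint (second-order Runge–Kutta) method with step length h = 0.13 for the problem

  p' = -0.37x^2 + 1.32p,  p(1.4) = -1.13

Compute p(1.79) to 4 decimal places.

Midpoint: k1 = f(x_n, p_n); k2 = f(x_n + h/2, p_n + (h/2)·k1); p_{n+1} = p_n + h·k2.
x=1.400000, p=-1.130000:
  k1 = f(1.400000, -1.130000) = -2.216800
  k2 = f(1.465000, -1.274092) = -2.475905
  p ← -1.130000 + 0.13·(-2.475905) = -1.451868
x=1.530000, p=-1.451868:
  k1 = f(1.530000, -1.451868) = -2.782598
  k2 = f(1.595000, -1.632736) = -3.096501
  p ← -1.451868 + 0.13·(-3.096501) = -1.854413
x=1.660000, p=-1.854413:
  k1 = f(1.660000, -1.854413) = -3.467397
  k2 = f(1.725000, -2.079794) = -3.846309
  p ← -1.854413 + 0.13·(-3.846309) = -2.354433
p(1.79) ≈ -2.3544

-2.3544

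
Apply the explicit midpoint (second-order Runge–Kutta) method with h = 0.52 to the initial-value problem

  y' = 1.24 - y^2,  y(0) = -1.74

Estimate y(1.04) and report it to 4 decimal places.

Midpoint: k1 = f(s_n, y_n); k2 = f(s_n + h/2, y_n + (h/2)·k1); y_{n+1} = y_n + h·k2.
s=0.000000, y=-1.740000:
  k1 = f(0.000000, -1.740000) = -1.787600
  k2 = f(0.260000, -2.204776) = -3.621037
  y ← -1.740000 + 0.52·(-3.621037) = -3.622939
s=0.520000, y=-3.622939:
  k1 = f(0.520000, -3.622939) = -11.885690
  k2 = f(0.780000, -6.713219) = -43.827304
  y ← -3.622939 + 0.52·(-43.827304) = -26.413138
y(1.04) ≈ -26.4131

-26.4131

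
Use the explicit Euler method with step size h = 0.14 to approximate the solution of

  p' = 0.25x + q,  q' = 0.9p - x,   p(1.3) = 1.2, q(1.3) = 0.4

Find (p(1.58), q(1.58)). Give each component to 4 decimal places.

1.4036, 0.3316

Euler on (p,q): p_{n+1} = p_n + h·p', q_{n+1} = q_n + h·q'.
1.300000: (1.200000, 0.400000); f=(0.725000, -0.220000) → (1.301500, 0.369200)
1.440000: (1.301500, 0.369200); f=(0.729200, -0.268650) → (1.403588, 0.331589)
(p(1.58), q(1.58)) ≈ (1.4036, 0.3316)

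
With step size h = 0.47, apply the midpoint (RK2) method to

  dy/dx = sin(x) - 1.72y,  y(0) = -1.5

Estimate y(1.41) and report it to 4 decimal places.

Midpoint: k1 = f(x_n, y_n); k2 = f(x_n + h/2, y_n + (h/2)·k1); y_{n+1} = y_n + h·k2.
x=0.000000, y=-1.500000:
  k1 = f(0.000000, -1.500000) = 2.580000
  k2 = f(0.235000, -0.893700) = 1.770007
  y ← -1.500000 + 0.47·1.770007 = -0.668097
x=0.470000, y=-0.668097:
  k1 = f(0.470000, -0.668097) = 1.602013
  k2 = f(0.705000, -0.291624) = 1.149627
  y ← -0.668097 + 0.47·1.149627 = -0.127772
x=0.940000, y=-0.127772:
  k1 = f(0.940000, -0.127772) = 1.027326
  k2 = f(1.175000, 0.113649) = 0.727213
  y ← -0.127772 + 0.47·0.727213 = 0.214018
y(1.41) ≈ 0.2140

0.2140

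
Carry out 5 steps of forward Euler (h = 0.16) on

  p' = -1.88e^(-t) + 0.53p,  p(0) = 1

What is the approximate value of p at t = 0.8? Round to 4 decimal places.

Euler: p_{n+1} = p_n + h·f(t_n, p_n).
t=0.000000, p=1.000000: f=-1.350000 → p ← 1.000000 + 0.16·(-1.350000) = 0.784000
t=0.160000, p=0.784000: f=-1.186510 → p ← 0.784000 + 0.16·(-1.186510) = 0.594158
t=0.320000, p=0.594158: f=-1.050256 → p ← 0.594158 + 0.16·(-1.050256) = 0.426117
t=0.480000, p=0.426117: f=-0.937471 → p ← 0.426117 + 0.16·(-0.937471) = 0.276122
t=0.640000, p=0.276122: f=-0.844965 → p ← 0.276122 + 0.16·(-0.844965) = 0.140928
p(0.8) ≈ 0.1409

0.1409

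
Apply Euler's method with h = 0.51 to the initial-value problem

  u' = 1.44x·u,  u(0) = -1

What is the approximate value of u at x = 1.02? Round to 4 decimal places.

Euler: u_{n+1} = u_n + h·f(x_n, u_n).
x=0.000000, u=-1.000000: f=0.000000 → u ← -1.000000 + 0.51·0.000000 = -1.000000
x=0.510000, u=-1.000000: f=-0.734400 → u ← -1.000000 + 0.51·(-0.734400) = -1.374544
u(1.02) ≈ -1.3745

-1.3745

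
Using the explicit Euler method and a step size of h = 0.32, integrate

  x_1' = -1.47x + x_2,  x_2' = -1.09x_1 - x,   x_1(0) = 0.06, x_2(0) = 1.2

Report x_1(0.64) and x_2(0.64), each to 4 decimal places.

0.6708, 0.9218

Euler on (x_1,x_2): x_1_{n+1} = x_1_n + h·x_1', x_2_{n+1} = x_2_n + h·x_2'.
0.000000: (0.060000, 1.200000); f=(1.200000, -0.065400) → (0.444000, 1.179072)
0.320000: (0.444000, 1.179072); f=(0.708672, -0.803960) → (0.670775, 0.921805)
(x_1(0.64), x_2(0.64)) ≈ (0.6708, 0.9218)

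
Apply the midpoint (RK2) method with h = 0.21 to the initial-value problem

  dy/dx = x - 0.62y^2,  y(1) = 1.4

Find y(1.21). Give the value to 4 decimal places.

Midpoint: k1 = f(x_n, y_n); k2 = f(x_n + h/2, y_n + (h/2)·k1); y_{n+1} = y_n + h·k2.
x=1.000000, y=1.400000:
  k1 = f(1.000000, 1.400000) = -0.215200
  k2 = f(1.105000, 1.377404) = -0.071290
  y ← 1.400000 + 0.21·(-0.071290) = 1.385029
y(1.21) ≈ 1.3850

1.3850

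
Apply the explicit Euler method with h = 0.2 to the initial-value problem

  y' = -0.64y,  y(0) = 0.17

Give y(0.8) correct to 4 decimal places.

0.0983

Euler: y_{n+1} = y_n + h·f(x_n, y_n).
x=0.000000, y=0.170000: f=-0.108800 → y ← 0.170000 + 0.2·(-0.108800) = 0.148240
x=0.200000, y=0.148240: f=-0.094874 → y ← 0.148240 + 0.2·(-0.094874) = 0.129265
x=0.400000, y=0.129265: f=-0.082730 → y ← 0.129265 + 0.2·(-0.082730) = 0.112719
x=0.600000, y=0.112719: f=-0.072140 → y ← 0.112719 + 0.2·(-0.072140) = 0.098291
y(0.8) ≈ 0.0983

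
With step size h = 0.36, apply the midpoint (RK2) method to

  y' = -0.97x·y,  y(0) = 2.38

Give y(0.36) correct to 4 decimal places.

Midpoint: k1 = f(x_n, y_n); k2 = f(x_n + h/2, y_n + (h/2)·k1); y_{n+1} = y_n + h·k2.
x=0.000000, y=2.380000:
  k1 = f(0.000000, 2.380000) = 0.000000
  k2 = f(0.180000, 2.380000) = -0.415548
  y ← 2.380000 + 0.36·(-0.415548) = 2.230403
y(0.36) ≈ 2.2304

2.2304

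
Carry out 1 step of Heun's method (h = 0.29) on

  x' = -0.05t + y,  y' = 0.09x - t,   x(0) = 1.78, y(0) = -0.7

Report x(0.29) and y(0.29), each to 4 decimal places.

1.5816, -0.6982

Heun on (x,y): k1 = f(t_n, state_n); k2 = f(t_n + h, state_n + h·k1); state_{n+1} = state_n + (h/2)·(k1 + k2).
0.000000: (1.780000, -0.700000)
  k1 = (-0.700000, 0.160200)
  predictor → (1.577000, -0.653542)
  k2 = (-0.668042, -0.148070)
  → (1.581634, -0.698241)
(x(0.29), y(0.29)) ≈ (1.5816, -0.6982)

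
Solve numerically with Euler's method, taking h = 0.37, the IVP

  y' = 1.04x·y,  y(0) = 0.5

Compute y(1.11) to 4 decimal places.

Euler: y_{n+1} = y_n + h·f(x_n, y_n).
x=0.000000, y=0.500000: f=0.000000 → y ← 0.500000 + 0.37·0.000000 = 0.500000
x=0.370000, y=0.500000: f=0.192400 → y ← 0.500000 + 0.37·0.192400 = 0.571188
x=0.740000, y=0.571188: f=0.439586 → y ← 0.571188 + 0.37·0.439586 = 0.733835
y(1.11) ≈ 0.7338

0.7338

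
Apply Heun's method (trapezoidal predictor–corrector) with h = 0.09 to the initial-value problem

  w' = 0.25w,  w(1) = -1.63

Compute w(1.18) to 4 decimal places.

-1.7050

Heun: k1 = f(t_n, w_n); k2 = f(t_n + h, w_n + h·k1); w_{n+1} = w_n + (h/2)·(k1 + k2).
t=1.000000, w=-1.630000:
  k1 = f(1.000000, -1.630000) = -0.407500
  k2 = f(1.090000, -1.666675) = -0.416669
  w ← -1.630000 + (0.09/2)·(-0.407500 + (-0.416669)) = -1.667088
t=1.090000, w=-1.667088:
  k1 = f(1.090000, -1.667088) = -0.416772
  k2 = f(1.180000, -1.704597) = -0.426149
  w ← -1.667088 + (0.09/2)·(-0.416772 + (-0.426149)) = -1.705019
w(1.18) ≈ -1.7050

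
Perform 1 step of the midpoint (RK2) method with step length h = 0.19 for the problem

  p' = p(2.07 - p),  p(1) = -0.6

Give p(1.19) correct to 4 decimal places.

Midpoint: k1 = f(t_n, p_n); k2 = f(t_n + h/2, p_n + (h/2)·k1); p_{n+1} = p_n + h·k2.
t=1.000000, p=-0.600000:
  k1 = f(1.000000, -0.600000) = -1.602000
  k2 = f(1.095000, -0.752190) = -2.122823
  p ← -0.600000 + 0.19·(-2.122823) = -1.003336
p(1.19) ≈ -1.0033

-1.0033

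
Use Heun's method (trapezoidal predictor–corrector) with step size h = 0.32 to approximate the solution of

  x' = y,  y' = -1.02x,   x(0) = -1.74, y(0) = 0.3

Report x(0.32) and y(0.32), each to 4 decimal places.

-1.5531, 0.8523

Heun on (x,y): k1 = f(t_n, state_n); k2 = f(t_n + h, state_n + h·k1); state_{n+1} = state_n + (h/2)·(k1 + k2).
0.000000: (-1.740000, 0.300000)
  k1 = (0.300000, 1.774800)
  predictor → (-1.644000, 0.867936)
  k2 = (0.867936, 1.676880)
  → (-1.553130, 0.852269)
(x(0.32), y(0.32)) ≈ (-1.5531, 0.8523)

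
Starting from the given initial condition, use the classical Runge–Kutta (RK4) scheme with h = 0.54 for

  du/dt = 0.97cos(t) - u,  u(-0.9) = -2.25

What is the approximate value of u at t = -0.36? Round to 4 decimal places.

RK4: k1 = f(t_n, u_n); k2 = f(t_n + h/2, u_n + (h/2)·k1); k3 = f(t_n + h/2, u_n + (h/2)·k2); k4 = f(t_n + h, u_n + h·k3); u_{n+1} = u_n + (h/6)·(k1 + 2k2 + 2k3 + k4).
t=-0.900000, u=-2.250000:
  k1 = f(-0.900000, -2.250000) = 2.852962
  k2 = f(-0.630000, -1.479700) = 2.263487
  k3 = f(-0.630000, -1.638859) = 2.422645
  k4 = f(-0.360000, -0.941772) = 1.849592
  u ← -2.250000 + (0.54/6)·(k1 + 2k2 + 2k3 + k4) = -0.983266
u(-0.36) ≈ -0.9833

-0.9833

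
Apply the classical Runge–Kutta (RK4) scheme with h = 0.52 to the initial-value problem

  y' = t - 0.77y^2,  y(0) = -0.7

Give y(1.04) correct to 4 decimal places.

RK4: k1 = f(t_n, y_n); k2 = f(t_n + h/2, y_n + (h/2)·k1); k3 = f(t_n + h/2, y_n + (h/2)·k2); k4 = f(t_n + h, y_n + h·k3); y_{n+1} = y_n + (h/6)·(k1 + 2k2 + 2k3 + k4).
t=0.000000, y=-0.700000:
  k1 = f(0.000000, -0.700000) = -0.377300
  k2 = f(0.260000, -0.798098) = -0.230460
  k3 = f(0.260000, -0.759919) = -0.184658
  k4 = f(0.520000, -0.796022) = 0.032089
  y ← -0.700000 + (0.52/6)·(k1 + 2k2 + 2k3 + k4) = -0.801872
t=0.520000, y=-0.801872:
  k1 = f(0.520000, -0.801872) = 0.024891
  k2 = f(0.780000, -0.795400) = 0.292851
  k3 = f(0.780000, -0.725731) = 0.374452
  k4 = f(1.040000, -0.607157) = 0.756148
  y ← -0.801872 + (0.52/6)·(k1 + 2k2 + 2k3 + k4) = -0.618516
y(1.04) ≈ -0.6185

-0.6185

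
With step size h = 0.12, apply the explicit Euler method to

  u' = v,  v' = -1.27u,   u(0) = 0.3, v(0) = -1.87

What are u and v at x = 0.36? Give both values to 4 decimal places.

Euler on (u,v): u_{n+1} = u_n + h·u', v_{n+1} = v_n + h·v'.
0.000000: (0.300000, -1.870000); f=(-1.870000, -0.381000) → (0.075600, -1.915720)
0.120000: (0.075600, -1.915720); f=(-1.915720, -0.096012) → (-0.154286, -1.927241)
0.240000: (-0.154286, -1.927241); f=(-1.927241, 0.195944) → (-0.385555, -1.903728)
(u(0.36), v(0.36)) ≈ (-0.3856, -1.9037)

-0.3856, -1.9037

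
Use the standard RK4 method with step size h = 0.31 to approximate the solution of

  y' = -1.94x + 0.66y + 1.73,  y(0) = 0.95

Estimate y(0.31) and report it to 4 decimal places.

RK4: k1 = f(x_n, y_n); k2 = f(x_n + h/2, y_n + (h/2)·k1); k3 = f(x_n + h/2, y_n + (h/2)·k2); k4 = f(x_n + h, y_n + h·k3); y_{n+1} = y_n + (h/6)·(k1 + 2k2 + 2k3 + k4).
x=0.000000, y=0.950000:
  k1 = f(0.000000, 0.950000) = 2.357000
  k2 = f(0.155000, 1.315335) = 2.297421
  k3 = f(0.155000, 1.306100) = 2.291326
  k4 = f(0.310000, 1.660311) = 2.224405
  y ← 0.950000 + (0.31/6)·(k1 + 2k2 + 2k3 + k4) = 1.660876
y(0.31) ≈ 1.6609

1.6609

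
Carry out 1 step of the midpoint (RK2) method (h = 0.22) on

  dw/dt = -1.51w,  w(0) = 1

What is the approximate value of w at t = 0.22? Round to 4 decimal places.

Midpoint: k1 = f(t_n, w_n); k2 = f(t_n + h/2, w_n + (h/2)·k1); w_{n+1} = w_n + h·k2.
t=0.000000, w=1.000000:
  k1 = f(0.000000, 1.000000) = -1.510000
  k2 = f(0.110000, 0.833900) = -1.259189
  w ← 1.000000 + 0.22·(-1.259189) = 0.722978
w(0.22) ≈ 0.7230

0.7230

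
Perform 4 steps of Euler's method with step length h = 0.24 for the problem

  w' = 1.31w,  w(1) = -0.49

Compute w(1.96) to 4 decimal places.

-1.4625

Euler: w_{n+1} = w_n + h·f(x_n, w_n).
x=1.000000, w=-0.490000: f=-0.641900 → w ← -0.490000 + 0.24·(-0.641900) = -0.644056
x=1.240000, w=-0.644056: f=-0.843713 → w ← -0.644056 + 0.24·(-0.843713) = -0.846547
x=1.480000, w=-0.846547: f=-1.108977 → w ← -0.846547 + 0.24·(-1.108977) = -1.112702
x=1.720000, w=-1.112702: f=-1.457639 → w ← -1.112702 + 0.24·(-1.457639) = -1.462535
w(1.96) ≈ -1.4625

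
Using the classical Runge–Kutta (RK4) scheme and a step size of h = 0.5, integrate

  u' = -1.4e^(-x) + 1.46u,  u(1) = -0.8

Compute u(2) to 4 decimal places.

-4.2617

RK4: k1 = f(x_n, u_n); k2 = f(x_n + h/2, u_n + (h/2)·k1); k3 = f(x_n + h/2, u_n + (h/2)·k2); k4 = f(x_n + h, u_n + h·k3); u_{n+1} = u_n + (h/6)·(k1 + 2k2 + 2k3 + k4).
x=1.000000, u=-0.800000:
  k1 = f(1.000000, -0.800000) = -1.683031
  k2 = f(1.250000, -1.220758) = -2.183413
  k3 = f(1.250000, -1.345853) = -2.366053
  k4 = f(1.500000, -1.983026) = -3.207601
  u ← -0.800000 + (0.5/6)·(k1 + 2k2 + 2k3 + k4) = -1.965797
x=1.500000, u=-1.965797:
  k1 = f(1.500000, -1.965797) = -3.182446
  k2 = f(1.750000, -2.761408) = -4.274940
  k3 = f(1.750000, -3.034532) = -4.673700
  k4 = f(2.000000, -4.302647) = -6.471334
  u ← -1.965797 + (0.5/6)·(k1 + 2k2 + 2k3 + k4) = -4.261719
u(2) ≈ -4.2617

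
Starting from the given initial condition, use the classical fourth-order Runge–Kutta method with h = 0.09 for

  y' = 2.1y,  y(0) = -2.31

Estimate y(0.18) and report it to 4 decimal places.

-3.3711

RK4: k1 = f(s_n, y_n); k2 = f(s_n + h/2, y_n + (h/2)·k1); k3 = f(s_n + h/2, y_n + (h/2)·k2); k4 = f(s_n + h, y_n + h·k3); y_{n+1} = y_n + (h/6)·(k1 + 2k2 + 2k3 + k4).
s=0.000000, y=-2.310000:
  k1 = f(0.000000, -2.310000) = -4.851000
  k2 = f(0.045000, -2.528295) = -5.309419
  k3 = f(0.045000, -2.548924) = -5.352740
  k4 = f(0.090000, -2.791747) = -5.862668
  y ← -2.310000 + (0.09/6)·(k1 + 2k2 + 2k3 + k4) = -2.790570
s=0.090000, y=-2.790570:
  k1 = f(0.090000, -2.790570) = -5.860197
  k2 = f(0.135000, -3.054279) = -6.413985
  k3 = f(0.135000, -3.079199) = -6.466318
  k4 = f(0.180000, -3.372538) = -7.082331
  y ← -2.790570 + (0.09/6)·(k1 + 2k2 + 2k3 + k4) = -3.371117
y(0.18) ≈ -3.3711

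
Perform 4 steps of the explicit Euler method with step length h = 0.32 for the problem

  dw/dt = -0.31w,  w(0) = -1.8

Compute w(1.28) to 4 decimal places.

Euler: w_{n+1} = w_n + h·f(t_n, w_n).
t=0.000000, w=-1.800000: f=0.558000 → w ← -1.800000 + 0.32·0.558000 = -1.621440
t=0.320000, w=-1.621440: f=0.502646 → w ← -1.621440 + 0.32·0.502646 = -1.460593
t=0.640000, w=-1.460593: f=0.452784 → w ← -1.460593 + 0.32·0.452784 = -1.315702
t=0.960000, w=-1.315702: f=0.407868 → w ← -1.315702 + 0.32·0.407868 = -1.185185
w(1.28) ≈ -1.1852

-1.1852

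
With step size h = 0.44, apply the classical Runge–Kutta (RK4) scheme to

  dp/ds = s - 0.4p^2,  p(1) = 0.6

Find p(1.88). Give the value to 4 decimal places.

RK4: k1 = f(s_n, p_n); k2 = f(s_n + h/2, p_n + (h/2)·k1); k3 = f(s_n + h/2, p_n + (h/2)·k2); k4 = f(s_n + h, p_n + h·k3); p_{n+1} = p_n + (h/6)·(k1 + 2k2 + 2k3 + k4).
s=1.000000, p=0.600000:
  k1 = f(1.000000, 0.600000) = 0.856000
  k2 = f(1.220000, 0.788320) = 0.971421
  k3 = f(1.220000, 0.813713) = 0.955149
  k4 = f(1.440000, 1.020265) = 1.023623
  p ← 0.600000 + (0.44/6)·(k1 + 2k2 + 2k3 + k4) = 1.020403
s=1.440000, p=1.020403:
  k1 = f(1.440000, 1.020403) = 1.023511
  k2 = f(1.660000, 1.245575) = 1.039417
  k3 = f(1.660000, 1.249074) = 1.035925
  k4 = f(1.880000, 1.476210) = 1.008322
  p ← 1.020403 + (0.44/6)·(k1 + 2k2 + 2k3 + k4) = 1.473787
p(1.88) ≈ 1.4738

1.4738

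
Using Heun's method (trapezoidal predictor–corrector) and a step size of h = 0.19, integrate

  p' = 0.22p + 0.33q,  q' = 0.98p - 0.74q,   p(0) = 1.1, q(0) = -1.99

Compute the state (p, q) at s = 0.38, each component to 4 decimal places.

Heun on (p,q): k1 = f(s_n, state_n); k2 = f(s_n + h, state_n + h·k1); state_{n+1} = state_n + (h/2)·(k1 + k2).
0.000000: (1.100000, -1.990000)
  k1 = (-0.414700, 2.550600)
  predictor → (1.021207, -1.505386)
  k2 = (-0.272112, 2.114768)
  → (1.034753, -1.546790)
0.190000: (1.034753, -1.546790)
  k1 = (-0.282795, 2.158682)
  predictor → (0.981022, -1.136640)
  k2 = (-0.159267, 1.802515)
  → (0.992757, -1.170476)
(p(0.38), q(0.38)) ≈ (0.9928, -1.1705)

0.9928, -1.1705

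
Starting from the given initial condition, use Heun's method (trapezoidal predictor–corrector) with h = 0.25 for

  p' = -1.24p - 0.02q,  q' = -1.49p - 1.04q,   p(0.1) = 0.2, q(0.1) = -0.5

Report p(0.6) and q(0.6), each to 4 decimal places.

Heun on (p,q): k1 = f(t_n, state_n); k2 = f(t_n + h, state_n + h·k1); state_{n+1} = state_n + (h/2)·(k1 + k2).
0.100000: (0.200000, -0.500000)
  k1 = (-0.238000, 0.222000)
  predictor → (0.140500, -0.444500)
  k2 = (-0.165330, 0.252935)
  → (0.149584, -0.440633)
0.350000: (0.149584, -0.440633)
  k1 = (-0.176671, 0.235379)
  predictor → (0.105416, -0.381788)
  k2 = (-0.123080, 0.239990)
  → (0.112115, -0.381212)
(p(0.6), q(0.6)) ≈ (0.1121, -0.3812)

0.1121, -0.3812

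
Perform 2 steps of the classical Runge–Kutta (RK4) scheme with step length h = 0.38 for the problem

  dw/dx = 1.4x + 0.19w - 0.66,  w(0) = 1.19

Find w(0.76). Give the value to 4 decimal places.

RK4: k1 = f(x_n, w_n); k2 = f(x_n + h/2, w_n + (h/2)·k1); k3 = f(x_n + h/2, w_n + (h/2)·k2); k4 = f(x_n + h, w_n + h·k3); w_{n+1} = w_n + (h/6)·(k1 + 2k2 + 2k3 + k4).
x=0.000000, w=1.190000:
  k1 = f(0.000000, 1.190000) = -0.433900
  k2 = f(0.190000, 1.107559) = -0.183564
  k3 = f(0.190000, 1.155123) = -0.174527
  k4 = f(0.380000, 1.123680) = 0.085499
  w ← 1.190000 + (0.38/6)·(k1 + 2k2 + 2k3 + k4) = 1.122576
x=0.380000, w=1.122576:
  k1 = f(0.380000, 1.122576) = 0.085290
  k2 = f(0.570000, 1.138782) = 0.354368
  k3 = f(0.570000, 1.189907) = 0.364082
  k4 = f(0.760000, 1.260928) = 0.643576
  w ← 1.122576 + (0.38/6)·(k1 + 2k2 + 2k3 + k4) = 1.259742
w(0.76) ≈ 1.2597

1.2597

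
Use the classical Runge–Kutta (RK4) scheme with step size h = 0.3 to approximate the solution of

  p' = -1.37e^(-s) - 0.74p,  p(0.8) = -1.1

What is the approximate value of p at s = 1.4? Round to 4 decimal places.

-0.9250

RK4: k1 = f(s_n, p_n); k2 = f(s_n + h/2, p_n + (h/2)·k1); k3 = f(s_n + h/2, p_n + (h/2)·k2); k4 = f(s_n + h, p_n + h·k3); p_{n+1} = p_n + (h/6)·(k1 + 2k2 + 2k3 + k4).
s=0.800000, p=-1.100000:
  k1 = f(0.800000, -1.100000) = 0.198419
  k2 = f(0.950000, -1.070237) = 0.262140
  k3 = f(0.950000, -1.060679) = 0.255067
  k4 = f(1.100000, -1.023480) = 0.301342
  p ← -1.100000 + (0.3/6)·(k1 + 2k2 + 2k3 + k4) = -1.023291
s=1.100000, p=-1.023291:
  k1 = f(1.100000, -1.023291) = 0.301202
  k2 = f(1.250000, -0.978111) = 0.331290
  k3 = f(1.250000, -0.973598) = 0.327951
  k4 = f(1.400000, -0.924906) = 0.346593
  p ← -1.023291 + (0.3/6)·(k1 + 2k2 + 2k3 + k4) = -0.924977
p(1.4) ≈ -0.9250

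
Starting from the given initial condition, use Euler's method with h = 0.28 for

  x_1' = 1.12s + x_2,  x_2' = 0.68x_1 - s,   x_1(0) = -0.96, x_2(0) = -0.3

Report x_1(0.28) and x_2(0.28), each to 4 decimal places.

Euler on (x_1,x_2): x_1_{n+1} = x_1_n + h·x_1', x_2_{n+1} = x_2_n + h·x_2'.
0.000000: (-0.960000, -0.300000); f=(-0.300000, -0.652800) → (-1.044000, -0.482784)
(x_1(0.28), x_2(0.28)) ≈ (-1.0440, -0.4828)

-1.0440, -0.4828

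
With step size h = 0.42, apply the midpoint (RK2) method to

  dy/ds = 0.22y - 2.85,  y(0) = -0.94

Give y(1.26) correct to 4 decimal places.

-5.3716

Midpoint: k1 = f(s_n, y_n); k2 = f(s_n + h/2, y_n + (h/2)·k1); y_{n+1} = y_n + h·k2.
s=0.000000, y=-0.940000:
  k1 = f(0.000000, -0.940000) = -3.056800
  k2 = f(0.210000, -1.581928) = -3.198024
  y ← -0.940000 + 0.42·(-3.198024) = -2.283170
s=0.420000, y=-2.283170:
  k1 = f(0.420000, -2.283170) = -3.352297
  k2 = f(0.630000, -2.987153) = -3.507174
  y ← -2.283170 + 0.42·(-3.507174) = -3.756183
s=0.840000, y=-3.756183:
  k1 = f(0.840000, -3.756183) = -3.676360
  k2 = f(1.050000, -4.528219) = -3.846208
  y ← -3.756183 + 0.42·(-3.846208) = -5.371590
y(1.26) ≈ -5.3716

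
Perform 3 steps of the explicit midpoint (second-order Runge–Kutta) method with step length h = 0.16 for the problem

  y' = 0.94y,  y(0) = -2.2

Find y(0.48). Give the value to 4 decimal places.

Midpoint: k1 = f(t_n, y_n); k2 = f(t_n + h/2, y_n + (h/2)·k1); y_{n+1} = y_n + h·k2.
t=0.000000, y=-2.200000:
  k1 = f(0.000000, -2.200000) = -2.068000
  k2 = f(0.080000, -2.365440) = -2.223514
  y ← -2.200000 + 0.16·(-2.223514) = -2.555762
t=0.160000, y=-2.555762:
  k1 = f(0.160000, -2.555762) = -2.402416
  k2 = f(0.240000, -2.747955) = -2.583078
  y ← -2.555762 + 0.16·(-2.583078) = -2.969055
t=0.320000, y=-2.969055:
  k1 = f(0.320000, -2.969055) = -2.790911
  k2 = f(0.400000, -3.192328) = -3.000788
  y ← -2.969055 + 0.16·(-3.000788) = -3.449181
y(0.48) ≈ -3.4492

-3.4492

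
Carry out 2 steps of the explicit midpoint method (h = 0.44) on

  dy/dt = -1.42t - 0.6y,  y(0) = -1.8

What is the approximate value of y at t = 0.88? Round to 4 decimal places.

Midpoint: k1 = f(t_n, y_n); k2 = f(t_n + h/2, y_n + (h/2)·k1); y_{n+1} = y_n + h·k2.
t=0.000000, y=-1.800000:
  k1 = f(0.000000, -1.800000) = 1.080000
  k2 = f(0.220000, -1.562400) = 0.625040
  y ← -1.800000 + 0.44·0.625040 = -1.524982
t=0.440000, y=-1.524982:
  k1 = f(0.440000, -1.524982) = 0.290189
  k2 = f(0.660000, -1.461141) = -0.060516
  y ← -1.524982 + 0.44·(-0.060516) = -1.551609
y(0.88) ≈ -1.5516

-1.5516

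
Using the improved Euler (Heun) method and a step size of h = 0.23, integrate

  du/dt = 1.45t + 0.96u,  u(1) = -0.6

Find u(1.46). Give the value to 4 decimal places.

Heun: k1 = f(t_n, u_n); k2 = f(t_n + h, u_n + h·k1); u_{n+1} = u_n + (h/2)·(k1 + k2).
t=1.000000, u=-0.600000:
  k1 = f(1.000000, -0.600000) = 0.874000
  k2 = f(1.230000, -0.398980) = 1.400479
  u ← -0.600000 + (0.23/2)·(0.874000 + 1.400479) = -0.338435
t=1.230000, u=-0.338435:
  k1 = f(1.230000, -0.338435) = 1.458603
  k2 = f(1.460000, -0.002956) = 2.114162
  u ← -0.338435 + (0.23/2)·(1.458603 + 2.114162) = 0.072433
u(1.46) ≈ 0.0724

0.0724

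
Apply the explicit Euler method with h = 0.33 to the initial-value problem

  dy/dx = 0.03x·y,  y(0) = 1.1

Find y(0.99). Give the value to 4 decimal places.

Euler: y_{n+1} = y_n + h·f(x_n, y_n).
x=0.000000, y=1.100000: f=0.000000 → y ← 1.100000 + 0.33·0.000000 = 1.100000
x=0.330000, y=1.100000: f=0.010890 → y ← 1.100000 + 0.33·0.010890 = 1.103594
x=0.660000, y=1.103594: f=0.021851 → y ← 1.103594 + 0.33·0.021851 = 1.110805
y(0.99) ≈ 1.1108

1.1108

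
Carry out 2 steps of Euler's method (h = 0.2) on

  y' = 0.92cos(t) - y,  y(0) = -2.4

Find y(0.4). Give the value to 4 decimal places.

Euler: y_{n+1} = y_n + h·f(t_n, y_n).
t=0.000000, y=-2.400000: f=3.320000 → y ← -2.400000 + 0.2·3.320000 = -1.736000
t=0.200000, y=-1.736000: f=2.637661 → y ← -1.736000 + 0.2·2.637661 = -1.208468
y(0.4) ≈ -1.2085

-1.2085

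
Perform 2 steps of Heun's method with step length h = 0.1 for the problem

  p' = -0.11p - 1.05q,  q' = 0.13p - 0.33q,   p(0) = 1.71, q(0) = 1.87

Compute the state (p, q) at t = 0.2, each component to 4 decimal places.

1.2928, 1.7882

Heun on (p,q): k1 = f(t_n, state_n); k2 = f(t_n + h, state_n + h·k1); state_{n+1} = state_n + (h/2)·(k1 + k2).
0.000000: (1.710000, 1.870000)
  k1 = (-2.151600, -0.394800)
  predictor → (1.494840, 1.830520)
  k2 = (-2.086478, -0.409742)
  → (1.498096, 1.829773)
0.100000: (1.498096, 1.829773)
  k1 = (-2.086052, -0.409073)
  predictor → (1.289491, 1.788866)
  k2 = (-2.020153, -0.422692)
  → (1.292786, 1.788185)
(p(0.2), q(0.2)) ≈ (1.2928, 1.7882)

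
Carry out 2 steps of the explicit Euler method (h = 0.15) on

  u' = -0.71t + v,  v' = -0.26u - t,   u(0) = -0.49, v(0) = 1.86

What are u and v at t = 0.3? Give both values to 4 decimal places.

0.0549, 1.8648

Euler on (u,v): u_{n+1} = u_n + h·u', v_{n+1} = v_n + h·v'.
0.000000: (-0.490000, 1.860000); f=(1.860000, 0.127400) → (-0.211000, 1.879110)
0.150000: (-0.211000, 1.879110); f=(1.772610, -0.095140) → (0.054892, 1.864839)
(u(0.3), v(0.3)) ≈ (0.0549, 1.8648)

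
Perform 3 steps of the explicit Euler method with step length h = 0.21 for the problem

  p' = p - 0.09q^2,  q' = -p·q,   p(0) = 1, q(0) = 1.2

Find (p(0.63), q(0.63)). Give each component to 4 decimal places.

Euler on (p,q): p_{n+1} = p_n + h·p', q_{n+1} = q_n + h·q'.
0.000000: (1.000000, 1.200000); f=(0.870400, -1.200000) → (1.182784, 0.948000)
0.210000: (1.182784, 0.948000); f=(1.101901, -1.121279) → (1.414183, 0.712531)
0.420000: (1.414183, 0.712531); f=(1.368490, -1.007650) → (1.701566, 0.500925)
(p(0.63), q(0.63)) ≈ (1.7016, 0.5009)

1.7016, 0.5009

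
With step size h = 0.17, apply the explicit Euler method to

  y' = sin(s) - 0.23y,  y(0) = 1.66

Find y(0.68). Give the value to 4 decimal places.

Euler: y_{n+1} = y_n + h·f(s_n, y_n).
s=0.000000, y=1.660000: f=-0.381800 → y ← 1.660000 + 0.17·(-0.381800) = 1.595094
s=0.170000, y=1.595094: f=-0.197689 → y ← 1.595094 + 0.17·(-0.197689) = 1.561487
s=0.340000, y=1.561487: f=-0.025655 → y ← 1.561487 + 0.17·(-0.025655) = 1.557125
s=0.510000, y=1.557125: f=0.130038 → y ← 1.557125 + 0.17·0.130038 = 1.579232
y(0.68) ≈ 1.5792

1.5792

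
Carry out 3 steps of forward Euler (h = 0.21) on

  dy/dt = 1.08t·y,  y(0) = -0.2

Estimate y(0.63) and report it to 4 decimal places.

-0.2295

Euler: y_{n+1} = y_n + h·f(t_n, y_n).
t=0.000000, y=-0.200000: f=0.000000 → y ← -0.200000 + 0.21·0.000000 = -0.200000
t=0.210000, y=-0.200000: f=-0.045360 → y ← -0.200000 + 0.21·(-0.045360) = -0.209526
t=0.420000, y=-0.209526: f=-0.095041 → y ← -0.209526 + 0.21·(-0.095041) = -0.229484
y(0.63) ≈ -0.2295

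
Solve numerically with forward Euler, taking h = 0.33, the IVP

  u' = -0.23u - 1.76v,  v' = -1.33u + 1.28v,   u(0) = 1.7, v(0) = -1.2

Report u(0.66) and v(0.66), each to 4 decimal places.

3.5205, -4.4846

Euler on (u,v): u_{n+1} = u_n + h·u', v_{n+1} = v_n + h·v'.
0.000000: (1.700000, -1.200000); f=(1.721000, -3.797000) → (2.267930, -2.453010)
0.330000: (2.267930, -2.453010); f=(3.795674, -6.156200) → (3.520502, -4.484556)
(u(0.66), v(0.66)) ≈ (3.5205, -4.4846)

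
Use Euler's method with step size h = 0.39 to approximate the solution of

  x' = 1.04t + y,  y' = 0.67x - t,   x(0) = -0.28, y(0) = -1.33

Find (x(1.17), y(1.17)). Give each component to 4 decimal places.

Euler on (x,y): x_{n+1} = x_n + h·x', y_{n+1} = y_n + h·y'.
0.000000: (-0.280000, -1.330000); f=(-1.330000, -0.187600) → (-0.798700, -1.403164)
0.390000: (-0.798700, -1.403164); f=(-0.997564, -0.925129) → (-1.187750, -1.763964)
0.780000: (-1.187750, -1.763964); f=(-0.952764, -1.575792) → (-1.559328, -2.378523)
(x(1.17), y(1.17)) ≈ (-1.5593, -2.3785)

-1.5593, -2.3785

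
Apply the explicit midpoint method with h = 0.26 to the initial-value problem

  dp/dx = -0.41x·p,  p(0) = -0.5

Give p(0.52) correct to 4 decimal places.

Midpoint: k1 = f(x_n, p_n); k2 = f(x_n + h/2, p_n + (h/2)·k1); p_{n+1} = p_n + h·k2.
x=0.000000, p=-0.500000:
  k1 = f(0.000000, -0.500000) = 0.000000
  k2 = f(0.130000, -0.500000) = 0.026650
  p ← -0.500000 + 0.26·0.026650 = -0.493071
x=0.260000, p=-0.493071:
  k1 = f(0.260000, -0.493071) = 0.052561
  k2 = f(0.390000, -0.486238) = 0.077749
  p ← -0.493071 + 0.26·0.077749 = -0.472856
p(0.52) ≈ -0.4729

-0.4729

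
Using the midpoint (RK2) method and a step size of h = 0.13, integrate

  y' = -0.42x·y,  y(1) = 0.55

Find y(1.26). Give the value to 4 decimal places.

Midpoint: k1 = f(x_n, y_n); k2 = f(x_n + h/2, y_n + (h/2)·k1); y_{n+1} = y_n + h·k2.
x=1.000000, y=0.550000:
  k1 = f(1.000000, 0.550000) = -0.231000
  k2 = f(1.065000, 0.534985) = -0.239299
  y ← 0.550000 + 0.13·(-0.239299) = 0.518891
x=1.130000, y=0.518891:
  k1 = f(1.130000, 0.518891) = -0.246266
  k2 = f(1.195000, 0.502884) = -0.252397
  y ← 0.518891 + 0.13·(-0.252397) = 0.486079
y(1.26) ≈ 0.4861

0.4861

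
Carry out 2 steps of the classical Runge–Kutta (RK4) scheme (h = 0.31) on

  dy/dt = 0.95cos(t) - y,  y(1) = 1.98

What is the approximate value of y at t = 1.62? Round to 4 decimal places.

1.1631

RK4: k1 = f(t_n, y_n); k2 = f(t_n + h/2, y_n + (h/2)·k1); k3 = f(t_n + h/2, y_n + (h/2)·k2); k4 = f(t_n + h, y_n + h·k3); y_{n+1} = y_n + (h/6)·(k1 + 2k2 + 2k3 + k4).
t=1.000000, y=1.980000:
  k1 = f(1.000000, 1.980000) = -1.466713
  k2 = f(1.155000, 1.752660) = -1.368937
  k3 = f(1.155000, 1.767815) = -1.384092
  k4 = f(1.310000, 1.550931) = -1.305974
  y ← 1.980000 + (0.31/6)·(k1 + 2k2 + 2k3 + k4) = 1.552265
t=1.310000, y=1.552265:
  k1 = f(1.310000, 1.552265) = -1.307307
  k2 = f(1.465000, 1.349632) = -1.249313
  k3 = f(1.465000, 1.358621) = -1.258302
  k4 = f(1.620000, 1.162191) = -1.208916
  y ← 1.552265 + (0.31/6)·(k1 + 2k2 + 2k3 + k4) = 1.163140
y(1.62) ≈ 1.1631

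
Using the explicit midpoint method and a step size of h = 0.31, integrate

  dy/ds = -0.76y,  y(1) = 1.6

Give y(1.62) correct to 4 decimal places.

Midpoint: k1 = f(s_n, y_n); k2 = f(s_n + h/2, y_n + (h/2)·k1); y_{n+1} = y_n + h·k2.
s=1.000000, y=1.600000:
  k1 = f(1.000000, 1.600000) = -1.216000
  k2 = f(1.155000, 1.411520) = -1.072755
  y ← 1.600000 + 0.31·(-1.072755) = 1.267446
s=1.310000, y=1.267446:
  k1 = f(1.310000, 1.267446) = -0.963259
  k2 = f(1.465000, 1.118141) = -0.849787
  y ← 1.267446 + 0.31·(-0.849787) = 1.004012
y(1.62) ≈ 1.0040

1.0040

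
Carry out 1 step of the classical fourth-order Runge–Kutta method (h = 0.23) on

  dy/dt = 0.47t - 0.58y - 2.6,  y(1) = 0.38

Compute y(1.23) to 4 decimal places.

-0.1142

RK4: k1 = f(t_n, y_n); k2 = f(t_n + h/2, y_n + (h/2)·k1); k3 = f(t_n + h/2, y_n + (h/2)·k2); k4 = f(t_n + h, y_n + h·k3); y_{n+1} = y_n + (h/6)·(k1 + 2k2 + 2k3 + k4).
t=1.000000, y=0.380000:
  k1 = f(1.000000, 0.380000) = -2.350400
  k2 = f(1.115000, 0.109704) = -2.139578
  k3 = f(1.115000, 0.133948) = -2.153640
  k4 = f(1.230000, -0.115337) = -1.955004
  y ← 0.380000 + (0.23/6)·(k1 + 2k2 + 2k3 + k4) = -0.114187
y(1.23) ≈ -0.1142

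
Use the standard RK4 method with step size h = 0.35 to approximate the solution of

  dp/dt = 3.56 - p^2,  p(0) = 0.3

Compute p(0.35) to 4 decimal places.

1.2702

RK4: k1 = f(t_n, p_n); k2 = f(t_n + h/2, p_n + (h/2)·k1); k3 = f(t_n + h/2, p_n + (h/2)·k2); k4 = f(t_n + h, p_n + h·k3); p_{n+1} = p_n + (h/6)·(k1 + 2k2 + 2k3 + k4).
t=0.000000, p=0.300000:
  k1 = f(0.000000, 0.300000) = 3.470000
  k2 = f(0.175000, 0.907250) = 2.736897
  k3 = f(0.175000, 0.778957) = 2.953226
  k4 = f(0.350000, 1.333629) = 1.781434
  p ← 0.300000 + (0.35/6)·(k1 + 2k2 + 2k3 + k4) = 1.270181
p(0.35) ≈ 1.2702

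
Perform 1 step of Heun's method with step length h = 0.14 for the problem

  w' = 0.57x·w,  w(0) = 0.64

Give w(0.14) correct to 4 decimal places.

Heun: k1 = f(x_n, w_n); k2 = f(x_n + h, w_n + h·k1); w_{n+1} = w_n + (h/2)·(k1 + k2).
x=0.000000, w=0.640000:
  k1 = f(0.000000, 0.640000) = 0.000000
  k2 = f(0.140000, 0.640000) = 0.051072
  w ← 0.640000 + (0.14/2)·(0.000000 + 0.051072) = 0.643575
w(0.14) ≈ 0.6436

0.6436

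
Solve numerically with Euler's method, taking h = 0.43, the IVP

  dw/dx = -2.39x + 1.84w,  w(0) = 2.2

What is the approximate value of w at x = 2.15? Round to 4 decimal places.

Euler: w_{n+1} = w_n + h·f(x_n, w_n).
x=0.000000, w=2.200000: f=4.048000 → w ← 2.200000 + 0.43·4.048000 = 3.940640
x=0.430000, w=3.940640: f=6.223078 → w ← 3.940640 + 0.43·6.223078 = 6.616563
x=0.860000, w=6.616563: f=10.119077 → w ← 6.616563 + 0.43·10.119077 = 10.967766
x=1.290000, w=10.967766: f=17.097590 → w ← 10.967766 + 0.43·17.097590 = 18.319730
x=1.720000, w=18.319730: f=29.597503 → w ← 18.319730 + 0.43·29.597503 = 31.046656
w(2.15) ≈ 31.0467

31.0467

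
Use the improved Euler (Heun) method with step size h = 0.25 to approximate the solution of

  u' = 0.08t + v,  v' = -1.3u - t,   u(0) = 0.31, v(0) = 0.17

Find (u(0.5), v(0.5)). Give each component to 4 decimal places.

Heun on (u,v): k1 = f(t_n, state_n); k2 = f(t_n + h, state_n + h·k1); state_{n+1} = state_n + (h/2)·(k1 + k2).
0.000000: (0.310000, 0.170000)
  k1 = (0.170000, -0.403000)
  predictor → (0.352500, 0.069250)
  k2 = (0.089250, -0.708250)
  → (0.342406, 0.031094)
0.250000: (0.342406, 0.031094)
  k1 = (0.051094, -0.695128)
  predictor → (0.355180, -0.142688)
  k2 = (-0.102688, -0.961734)
  → (0.335957, -0.176014)
(u(0.5), v(0.5)) ≈ (0.3360, -0.1760)

0.3360, -0.1760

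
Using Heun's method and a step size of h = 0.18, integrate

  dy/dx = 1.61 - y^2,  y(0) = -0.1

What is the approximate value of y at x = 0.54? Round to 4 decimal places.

Heun: k1 = f(x_n, y_n); k2 = f(x_n + h, y_n + h·k1); y_{n+1} = y_n + (h/2)·(k1 + k2).
x=0.000000, y=-0.100000:
  k1 = f(0.000000, -0.100000) = 1.600000
  k2 = f(0.180000, 0.188000) = 1.574656
  y ← -0.100000 + (0.18/2)·(1.600000 + 1.574656) = 0.185719
x=0.180000, y=0.185719:
  k1 = f(0.180000, 0.185719) = 1.575508
  k2 = f(0.360000, 0.469311) = 1.389748
  y ← 0.185719 + (0.18/2)·(1.575508 + 1.389748) = 0.452592
x=0.360000, y=0.452592:
  k1 = f(0.360000, 0.452592) = 1.405160
  k2 = f(0.540000, 0.705521) = 1.112240
  y ← 0.452592 + (0.18/2)·(1.405160 + 1.112240) = 0.679158
y(0.54) ≈ 0.6792

0.6792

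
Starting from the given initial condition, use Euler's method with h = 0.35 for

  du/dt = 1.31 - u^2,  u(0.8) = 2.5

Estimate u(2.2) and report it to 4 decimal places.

Euler: u_{n+1} = u_n + h·f(t_n, u_n).
t=0.800000, u=2.500000: f=-4.940000 → u ← 2.500000 + 0.35·(-4.940000) = 0.771000
t=1.150000, u=0.771000: f=0.715559 → u ← 0.771000 + 0.35·0.715559 = 1.021446
t=1.500000, u=1.021446: f=0.266649 → u ← 1.021446 + 0.35·0.266649 = 1.114773
t=1.850000, u=1.114773: f=0.067282 → u ← 1.114773 + 0.35·0.067282 = 1.138321
u(2.2) ≈ 1.1383

1.1383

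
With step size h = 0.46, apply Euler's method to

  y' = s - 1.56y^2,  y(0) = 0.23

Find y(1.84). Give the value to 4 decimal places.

0.9832

Euler: y_{n+1} = y_n + h·f(s_n, y_n).
s=0.000000, y=0.230000: f=-0.082524 → y ← 0.230000 + 0.46·(-0.082524) = 0.192039
s=0.460000, y=0.192039: f=0.402469 → y ← 0.192039 + 0.46·0.402469 = 0.377175
s=0.920000, y=0.377175: f=0.698073 → y ← 0.377175 + 0.46·0.698073 = 0.698288
s=1.380000, y=0.698288: f=0.619334 → y ← 0.698288 + 0.46·0.619334 = 0.983182
y(1.84) ≈ 0.9832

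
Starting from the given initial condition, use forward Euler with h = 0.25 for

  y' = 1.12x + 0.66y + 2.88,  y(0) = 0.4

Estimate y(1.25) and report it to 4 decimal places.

6.6845

Euler: y_{n+1} = y_n + h·f(x_n, y_n).
x=0.000000, y=0.400000: f=3.144000 → y ← 0.400000 + 0.25·3.144000 = 1.186000
x=0.250000, y=1.186000: f=3.942760 → y ← 1.186000 + 0.25·3.942760 = 2.171690
x=0.500000, y=2.171690: f=4.873315 → y ← 2.171690 + 0.25·4.873315 = 3.390019
x=0.750000, y=3.390019: f=5.957412 → y ← 3.390019 + 0.25·5.957412 = 4.879372
x=1.000000, y=4.879372: f=7.220385 → y ← 4.879372 + 0.25·7.220385 = 6.684468
y(1.25) ≈ 6.6845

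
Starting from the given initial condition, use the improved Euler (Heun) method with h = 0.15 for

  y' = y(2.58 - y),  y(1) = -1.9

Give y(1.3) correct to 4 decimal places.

Heun: k1 = f(t_n, y_n); k2 = f(t_n + h, y_n + h·k1); y_{n+1} = y_n + (h/2)·(k1 + k2).
t=1.000000, y=-1.900000:
  k1 = f(1.000000, -1.900000) = -8.512000
  k2 = f(1.150000, -3.176800) = -18.288202
  y ← -1.900000 + (0.15/2)·(-8.512000 + (-18.288202)) = -3.910015
t=1.150000, y=-3.910015:
  k1 = f(1.150000, -3.910015) = -25.376058
  k2 = f(1.300000, -7.716424) = -79.451570
  y ← -3.910015 + (0.15/2)·(-25.376058 + (-79.451570)) = -11.772087
y(1.3) ≈ -11.7721

-11.7721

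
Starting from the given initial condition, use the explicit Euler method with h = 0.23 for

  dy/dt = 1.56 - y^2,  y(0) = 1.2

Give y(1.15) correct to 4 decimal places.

Euler: y_{n+1} = y_n + h·f(t_n, y_n).
t=0.000000, y=1.200000: f=0.120000 → y ← 1.200000 + 0.23·0.120000 = 1.227600
t=0.230000, y=1.227600: f=0.052998 → y ← 1.227600 + 0.23·0.052998 = 1.239790
t=0.460000, y=1.239790: f=0.022922 → y ← 1.239790 + 0.23·0.022922 = 1.245062
t=0.690000, y=1.245062: f=0.009822 → y ← 1.245062 + 0.23·0.009822 = 1.247321
t=0.920000, y=1.247321: f=0.004191 → y ← 1.247321 + 0.23·0.004191 = 1.248285
y(1.15) ≈ 1.2483

1.2483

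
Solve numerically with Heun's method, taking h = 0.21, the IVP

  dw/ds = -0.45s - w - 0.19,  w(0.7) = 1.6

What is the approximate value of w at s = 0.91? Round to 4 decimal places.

Heun: k1 = f(s_n, w_n); k2 = f(s_n + h, w_n + h·k1); w_{n+1} = w_n + (h/2)·(k1 + k2).
s=0.700000, w=1.600000:
  k1 = f(0.700000, 1.600000) = -2.105000
  k2 = f(0.910000, 1.157950) = -1.757450
  w ← 1.600000 + (0.21/2)·(-2.105000 + (-1.757450)) = 1.194443
w(0.91) ≈ 1.1944

1.1944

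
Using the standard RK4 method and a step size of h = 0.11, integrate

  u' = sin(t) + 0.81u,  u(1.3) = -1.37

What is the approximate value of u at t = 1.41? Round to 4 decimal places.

RK4: k1 = f(t_n, u_n); k2 = f(t_n + h/2, u_n + (h/2)·k1); k3 = f(t_n + h/2, u_n + (h/2)·k2); k4 = f(t_n + h, u_n + h·k3); u_{n+1} = u_n + (h/6)·(k1 + 2k2 + 2k3 + k4).
t=1.300000, u=-1.370000:
  k1 = f(1.300000, -1.370000) = -0.146142
  k2 = f(1.355000, -1.378038) = -0.139404
  k3 = f(1.355000, -1.377667) = -0.139104
  k4 = f(1.410000, -1.385301) = -0.134994
  u ← -1.370000 + (0.11/6)·(k1 + 2k2 + 2k3 + k4) = -1.385366
u(1.41) ≈ -1.3854

-1.3854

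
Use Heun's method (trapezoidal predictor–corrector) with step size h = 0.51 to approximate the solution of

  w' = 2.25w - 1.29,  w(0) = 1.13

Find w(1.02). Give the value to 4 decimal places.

4.9559

Heun: k1 = f(x_n, w_n); k2 = f(x_n + h, w_n + h·k1); w_{n+1} = w_n + (h/2)·(k1 + k2).
x=0.000000, w=1.130000:
  k1 = f(0.000000, 1.130000) = 1.252500
  k2 = f(0.510000, 1.768775) = 2.689744
  w ← 1.130000 + (0.51/2)·(1.252500 + 2.689744) = 2.135272
x=0.510000, w=2.135272:
  k1 = f(0.510000, 2.135272) = 3.514362
  k2 = f(1.020000, 3.927597) = 7.547093
  w ← 2.135272 + (0.51/2)·(3.514362 + 7.547093) = 4.955943
w(1.02) ≈ 4.9559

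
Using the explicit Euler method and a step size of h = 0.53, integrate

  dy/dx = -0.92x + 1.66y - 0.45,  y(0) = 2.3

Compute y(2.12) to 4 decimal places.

22.9454

Euler: y_{n+1} = y_n + h·f(x_n, y_n).
x=0.000000, y=2.300000: f=3.368000 → y ← 2.300000 + 0.53·3.368000 = 4.085040
x=0.530000, y=4.085040: f=5.843566 → y ← 4.085040 + 0.53·5.843566 = 7.182130
x=1.060000, y=7.182130: f=10.497136 → y ← 7.182130 + 0.53·10.497136 = 12.745612
x=1.590000, y=12.745612: f=19.244916 → y ← 12.745612 + 0.53·19.244916 = 22.945418
y(2.12) ≈ 22.9454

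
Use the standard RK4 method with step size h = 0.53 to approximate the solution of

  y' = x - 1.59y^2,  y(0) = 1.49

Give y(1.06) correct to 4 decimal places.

RK4: k1 = f(x_n, y_n); k2 = f(x_n + h/2, y_n + (h/2)·k1); k3 = f(x_n + h/2, y_n + (h/2)·k2); k4 = f(x_n + h, y_n + h·k3); y_{n+1} = y_n + (h/6)·(k1 + 2k2 + 2k3 + k4).
x=0.000000, y=1.490000:
  k1 = f(0.000000, 1.490000) = -3.529959
  k2 = f(0.265000, 0.554561) = -0.223985
  k3 = f(0.265000, 1.430644) = -2.989320
  k4 = f(0.530000, -0.094340) = 0.515849
  y ← 1.490000 + (0.53/6)·(k1 + 2k2 + 2k3 + k4) = 0.656070
x=0.530000, y=0.656070:
  k1 = f(0.530000, 0.656070) = -0.154380
  k2 = f(0.795000, 0.615159) = 0.193311
  k3 = f(0.795000, 0.707297) = -0.000428
  k4 = f(1.060000, 0.655843) = 0.376094
  y ← 0.656070 + (0.53/6)·(k1 + 2k2 + 2k3 + k4) = 0.709730
y(1.06) ≈ 0.7097

0.7097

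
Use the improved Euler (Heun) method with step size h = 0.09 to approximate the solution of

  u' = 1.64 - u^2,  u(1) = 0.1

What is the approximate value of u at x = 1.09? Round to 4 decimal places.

Heun: k1 = f(x_n, u_n); k2 = f(x_n + h, u_n + h·k1); u_{n+1} = u_n + (h/2)·(k1 + k2).
x=1.000000, u=0.100000:
  k1 = f(1.000000, 0.100000) = 1.630000
  k2 = f(1.090000, 0.246700) = 1.579139
  u ← 0.100000 + (0.09/2)·(1.630000 + 1.579139) = 0.244411
u(1.09) ≈ 0.2444

0.2444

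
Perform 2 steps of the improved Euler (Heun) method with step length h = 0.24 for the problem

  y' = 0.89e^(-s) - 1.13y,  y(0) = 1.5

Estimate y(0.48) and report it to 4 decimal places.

1.1304

Heun: k1 = f(s_n, y_n); k2 = f(s_n + h, y_n + h·k1); y_{n+1} = y_n + (h/2)·(k1 + k2).
s=0.000000, y=1.500000:
  k1 = f(0.000000, 1.500000) = -0.805000
  k2 = f(0.240000, 1.306800) = -0.776585
  y ← 1.500000 + (0.24/2)·(-0.805000 + (-0.776585)) = 1.310210
s=0.240000, y=1.310210:
  k1 = f(0.240000, 1.310210) = -0.780438
  k2 = f(0.480000, 1.122905) = -0.718165
  y ← 1.310210 + (0.24/2)·(-0.780438 + (-0.718165)) = 1.130377
y(0.48) ≈ 1.1304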